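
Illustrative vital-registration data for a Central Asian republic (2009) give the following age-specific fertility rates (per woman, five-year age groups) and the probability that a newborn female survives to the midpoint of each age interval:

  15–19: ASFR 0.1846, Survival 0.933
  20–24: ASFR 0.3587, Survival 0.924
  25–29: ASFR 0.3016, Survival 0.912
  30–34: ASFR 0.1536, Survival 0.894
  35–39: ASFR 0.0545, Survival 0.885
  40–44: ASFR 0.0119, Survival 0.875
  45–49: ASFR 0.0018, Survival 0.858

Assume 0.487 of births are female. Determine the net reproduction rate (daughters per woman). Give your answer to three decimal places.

Proportion female at birth = 0.487.
Per-age-group product (5 × ASFR × survival probability):
  15–19: 5 × 0.1846 × 0.933 = 0.86116
  20–24: 5 × 0.3587 × 0.924 = 1.65719
  25–29: 5 × 0.3016 × 0.912 = 1.37530
  30–34: 5 × 0.1536 × 0.894 = 0.68659
  35–39: 5 × 0.0545 × 0.885 = 0.24116
  40–44: 5 × 0.0119 × 0.875 = 0.05206
  45–49: 5 × 0.0018 × 0.858 = 0.00772
Sum = 4.88118
NRR = 0.487 × 4.88118 = 2.37713
With NRR above 1 the population is above replacement fertility.

2.377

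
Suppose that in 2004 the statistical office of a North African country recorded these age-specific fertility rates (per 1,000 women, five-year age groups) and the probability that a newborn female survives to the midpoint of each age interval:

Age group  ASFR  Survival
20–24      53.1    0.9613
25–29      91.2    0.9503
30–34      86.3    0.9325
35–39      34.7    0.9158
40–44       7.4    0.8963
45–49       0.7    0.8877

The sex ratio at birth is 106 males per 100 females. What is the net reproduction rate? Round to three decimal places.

0.624

Proportion female at birth = 100 / (100 + 106) = 0.48544.
Each age group contributes 5 × ASFR × survival:
  20–24: 5 × 53.1/1000 × 0.9613 = 0.25523
  25–29: 5 × 91.2/1000 × 0.9503 = 0.43334
  30–34: 5 × 86.3/1000 × 0.9325 = 0.40237
  35–39: 5 × 34.7/1000 × 0.9158 = 0.15889
  40–44: 5 × 7.4/1000 × 0.8963 = 0.03316
  45–49: 5 × 0.7/1000 × 0.8877 = 0.00311
Sum = 1.28610
NRR = 0.48544 × 1.28610 = 0.62432
An NRR under 1 implies long-run decline under these rates.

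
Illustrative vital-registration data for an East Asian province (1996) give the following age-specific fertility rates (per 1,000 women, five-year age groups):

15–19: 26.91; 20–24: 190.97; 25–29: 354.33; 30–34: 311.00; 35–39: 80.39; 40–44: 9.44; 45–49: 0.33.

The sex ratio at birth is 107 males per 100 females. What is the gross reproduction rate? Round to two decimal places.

Proportion female at birth = 100 / (100 + 107) = 0.48309.
Sum of ASFRs = 26.91 + 190.97 + 354.33 + 311.00 + 80.39 + 9.44 + 0.33 = 973.37
TFR = 5 × 973.37 / 1000 = 4.86685
GRR = 0.48309 × 4.86685 = 2.35113

2.35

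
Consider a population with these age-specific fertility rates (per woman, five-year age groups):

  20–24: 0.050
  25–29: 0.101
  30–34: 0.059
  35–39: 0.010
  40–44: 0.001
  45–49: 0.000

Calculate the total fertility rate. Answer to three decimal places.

Sum of ASFRs = 0.050 + 0.101 + 0.059 + 0.010 + 0.001 + 0.000 = 0.221
TFR = 5 × 0.221 = 1.105

1.105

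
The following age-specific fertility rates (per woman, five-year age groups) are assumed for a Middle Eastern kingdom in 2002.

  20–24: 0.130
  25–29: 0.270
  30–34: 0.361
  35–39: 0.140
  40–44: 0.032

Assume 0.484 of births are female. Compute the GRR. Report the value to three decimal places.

2.258

Proportion female at birth = 0.484.
Sum of ASFRs = 0.130 + 0.270 + 0.361 + 0.140 + 0.032 = 0.933
TFR = 5 × 0.933 = 4.665
GRR = 0.484 × 4.665 = 2.25786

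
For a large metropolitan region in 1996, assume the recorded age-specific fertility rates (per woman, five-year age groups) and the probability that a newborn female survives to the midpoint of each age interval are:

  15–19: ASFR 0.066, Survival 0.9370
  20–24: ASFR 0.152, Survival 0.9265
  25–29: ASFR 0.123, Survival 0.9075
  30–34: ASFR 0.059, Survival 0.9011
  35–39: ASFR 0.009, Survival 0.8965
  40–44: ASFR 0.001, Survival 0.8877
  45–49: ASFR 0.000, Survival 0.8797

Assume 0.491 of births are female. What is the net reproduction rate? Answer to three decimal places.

0.924

Proportion female at birth = 0.491.
Survival-weighted fertility by age (5·fₓ·Sₓ):
  15–19: 5 × 0.066 × 0.9370 = 0.30921
  20–24: 5 × 0.152 × 0.9265 = 0.70414
  25–29: 5 × 0.123 × 0.9075 = 0.55811
  30–34: 5 × 0.059 × 0.9011 = 0.26582
  35–39: 5 × 0.009 × 0.8965 = 0.04034
  40–44: 5 × 0.001 × 0.8877 = 0.00444
  45–49: 5 × 0.000 × 0.8797 = 0.00000
Sum = 1.88206
NRR = 0.491 × 1.88206 = 0.92409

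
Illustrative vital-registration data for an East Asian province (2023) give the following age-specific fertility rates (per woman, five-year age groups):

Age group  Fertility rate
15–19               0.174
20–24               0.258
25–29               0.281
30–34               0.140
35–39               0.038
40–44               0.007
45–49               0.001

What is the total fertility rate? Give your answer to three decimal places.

4.495

Sum of ASFRs = 0.174 + 0.258 + 0.281 + 0.140 + 0.038 + 0.007 + 0.001 = 0.899
TFR = 5 × 0.899 = 4.495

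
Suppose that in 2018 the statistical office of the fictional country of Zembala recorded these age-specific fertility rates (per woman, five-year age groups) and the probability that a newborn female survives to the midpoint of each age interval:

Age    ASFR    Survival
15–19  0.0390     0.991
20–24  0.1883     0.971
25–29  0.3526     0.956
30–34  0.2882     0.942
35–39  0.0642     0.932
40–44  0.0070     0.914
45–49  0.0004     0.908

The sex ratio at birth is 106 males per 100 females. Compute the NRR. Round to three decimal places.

Proportion female at birth = 100 / (100 + 106) = 0.48544.
Weighting each age-specific rate by interval width and survival:
  15–19: 5 × 0.0390 × 0.991 = 0.19325
  20–24: 5 × 0.1883 × 0.971 = 0.91420
  25–29: 5 × 0.3526 × 0.956 = 1.68543
  30–34: 5 × 0.2882 × 0.942 = 1.35742
  35–39: 5 × 0.0642 × 0.932 = 0.29917
  40–44: 5 × 0.0070 × 0.914 = 0.03199
  45–49: 5 × 0.0004 × 0.908 = 0.00182
Sum = 4.48328
NRR = 0.48544 × 4.48328 = 2.17636

2.176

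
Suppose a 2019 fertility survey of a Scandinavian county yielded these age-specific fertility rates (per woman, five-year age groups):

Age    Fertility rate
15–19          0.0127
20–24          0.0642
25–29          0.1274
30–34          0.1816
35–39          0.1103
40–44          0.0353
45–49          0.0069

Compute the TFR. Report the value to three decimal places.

Sum of ASFRs = 0.0127 + 0.0642 + 0.1274 + 0.1816 + 0.1103 + 0.0353 + 0.0069 = 0.5384
TFR = 5 × 0.5384 = 2.692

2.692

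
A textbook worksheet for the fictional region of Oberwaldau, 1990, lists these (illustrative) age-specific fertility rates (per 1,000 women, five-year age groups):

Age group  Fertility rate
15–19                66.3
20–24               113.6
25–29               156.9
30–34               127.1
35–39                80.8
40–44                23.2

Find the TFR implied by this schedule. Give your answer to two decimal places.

Sum of ASFRs = 66.3 + 113.6 + 156.9 + 127.1 + 80.8 + 23.2 = 567.9
TFR = 5 × 567.9 / 1000 = 2.8395

2.84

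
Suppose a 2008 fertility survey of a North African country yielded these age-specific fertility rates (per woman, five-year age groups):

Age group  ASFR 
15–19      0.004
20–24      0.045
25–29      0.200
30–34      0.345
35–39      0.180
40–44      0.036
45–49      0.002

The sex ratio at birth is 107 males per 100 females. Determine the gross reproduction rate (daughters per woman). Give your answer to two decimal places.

Proportion female at birth = 100 / (100 + 107) = 0.48309.
Sum of ASFRs = 0.004 + 0.045 + 0.200 + 0.345 + 0.180 + 0.036 + 0.002 = 0.812
TFR = 5 × 0.812 = 4.06
GRR = 0.48309 × 4.06 = 1.96135

1.96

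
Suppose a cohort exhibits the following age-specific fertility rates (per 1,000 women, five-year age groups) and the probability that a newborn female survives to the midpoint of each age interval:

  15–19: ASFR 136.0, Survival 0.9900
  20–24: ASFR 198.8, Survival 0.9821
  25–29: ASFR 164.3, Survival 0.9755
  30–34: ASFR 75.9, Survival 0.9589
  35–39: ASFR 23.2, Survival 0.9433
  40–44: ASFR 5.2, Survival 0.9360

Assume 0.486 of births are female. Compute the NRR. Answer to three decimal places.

Proportion female at birth = 0.486.
Each age group contributes 5 × ASFR × survival:
  15–19: 5 × 136.0/1000 × 0.9900 = 0.67320
  20–24: 5 × 198.8/1000 × 0.9821 = 0.97621
  25–29: 5 × 164.3/1000 × 0.9755 = 0.80137
  30–34: 5 × 75.9/1000 × 0.9589 = 0.36390
  35–39: 5 × 23.2/1000 × 0.9433 = 0.10942
  40–44: 5 × 5.2/1000 × 0.9360 = 0.02434
Sum = 2.94844
NRR = 0.486 × 2.94844 = 1.43294
An NRR exceeding 1 indicates intrinsic growth under these rates.

1.433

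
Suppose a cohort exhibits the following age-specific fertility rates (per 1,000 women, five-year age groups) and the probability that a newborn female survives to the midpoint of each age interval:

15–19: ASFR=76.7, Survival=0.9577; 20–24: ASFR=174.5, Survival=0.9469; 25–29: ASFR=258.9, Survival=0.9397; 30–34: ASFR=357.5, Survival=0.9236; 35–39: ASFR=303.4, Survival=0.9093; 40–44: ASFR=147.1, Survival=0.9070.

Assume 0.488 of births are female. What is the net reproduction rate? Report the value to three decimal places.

2.980

Proportion female at birth = 0.488.
Survival-weighted fertility by age (5·fₓ·Sₓ):
  15–19: 5 × 76.7/1000 × 0.9577 = 0.36728
  20–24: 5 × 174.5/1000 × 0.9469 = 0.82617
  25–29: 5 × 258.9/1000 × 0.9397 = 1.21644
  30–34: 5 × 357.5/1000 × 0.9236 = 1.65094
  35–39: 5 × 303.4/1000 × 0.9093 = 1.37941
  40–44: 5 × 147.1/1000 × 0.9070 = 0.66710
Sum = 6.10734
NRR = 0.488 × 6.10734 = 2.98038
With NRR above 1 the population is above replacement fertility.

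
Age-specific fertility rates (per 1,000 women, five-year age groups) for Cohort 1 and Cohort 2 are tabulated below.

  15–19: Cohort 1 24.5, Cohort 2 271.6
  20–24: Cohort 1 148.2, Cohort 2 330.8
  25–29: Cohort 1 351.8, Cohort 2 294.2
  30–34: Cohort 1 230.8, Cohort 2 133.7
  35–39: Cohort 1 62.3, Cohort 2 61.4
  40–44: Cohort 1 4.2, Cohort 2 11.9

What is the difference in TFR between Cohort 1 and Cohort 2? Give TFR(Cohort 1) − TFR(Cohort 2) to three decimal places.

Cohort 1:
  Sum of ASFRs = 24.5 + 148.2 + 351.8 + 230.8 + 62.3 + 4.2 = 821.8
  TFR = 5 × 821.8 / 1000 = 4.109
Cohort 2:
  Sum of ASFRs = 271.6 + 330.8 + 294.2 + 133.7 + 61.4 + 11.9 = 1103.6
  TFR = 5 × 1103.6 / 1000 = 5.518
Difference = 4.109 − 5.518 = -1.409

-1.409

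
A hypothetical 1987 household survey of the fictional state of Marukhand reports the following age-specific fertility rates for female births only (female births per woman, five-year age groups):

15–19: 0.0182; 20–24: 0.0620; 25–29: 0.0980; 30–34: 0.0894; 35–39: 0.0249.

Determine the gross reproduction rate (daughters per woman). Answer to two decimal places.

Sum of female ASFRs = 0.0182 + 0.0620 + 0.0980 + 0.0894 + 0.0249 = 0.2925
GRR = 5 × 0.2925 = 1.4625

1.46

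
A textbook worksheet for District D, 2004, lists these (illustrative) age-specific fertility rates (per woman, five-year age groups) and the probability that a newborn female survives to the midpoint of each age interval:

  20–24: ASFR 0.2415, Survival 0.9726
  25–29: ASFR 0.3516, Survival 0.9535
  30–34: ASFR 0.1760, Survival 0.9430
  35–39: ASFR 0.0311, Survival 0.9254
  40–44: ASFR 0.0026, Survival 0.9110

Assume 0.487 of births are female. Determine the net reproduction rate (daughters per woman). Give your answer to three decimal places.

Proportion female at birth = 0.487.
Each age group contributes 5 × ASFR × survival:
  20–24: 5 × 0.2415 × 0.9726 = 1.17441
  25–29: 5 × 0.3516 × 0.9535 = 1.67625
  30–34: 5 × 0.1760 × 0.9430 = 0.82984
  35–39: 5 × 0.0311 × 0.9254 = 0.14390
  40–44: 5 × 0.0026 × 0.9110 = 0.01184
Sum = 3.83624
NRR = 0.487 × 3.83624 = 1.86825
An NRR exceeding 1 indicates intrinsic growth under these rates.

1.868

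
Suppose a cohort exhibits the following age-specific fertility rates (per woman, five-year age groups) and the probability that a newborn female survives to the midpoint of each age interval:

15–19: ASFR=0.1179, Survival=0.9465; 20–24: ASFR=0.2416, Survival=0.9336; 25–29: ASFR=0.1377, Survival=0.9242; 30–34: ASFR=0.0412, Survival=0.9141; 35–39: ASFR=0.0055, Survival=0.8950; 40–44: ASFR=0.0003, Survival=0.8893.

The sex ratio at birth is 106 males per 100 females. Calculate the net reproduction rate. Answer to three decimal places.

1.231

Proportion female at birth = 100 / (100 + 106) = 0.48544.
Weighting each age-specific rate by interval width and survival:
  15–19: 5 × 0.1179 × 0.9465 = 0.55796
  20–24: 5 × 0.2416 × 0.9336 = 1.12779
  25–29: 5 × 0.1377 × 0.9242 = 0.63631
  30–34: 5 × 0.0412 × 0.9141 = 0.18830
  35–39: 5 × 0.0055 × 0.8950 = 0.02461
  40–44: 5 × 0.0003 × 0.8893 = 0.00133
Sum = 2.53630
NRR = 0.48544 × 2.53630 = 1.23122
With NRR above 1 the population is above replacement fertility.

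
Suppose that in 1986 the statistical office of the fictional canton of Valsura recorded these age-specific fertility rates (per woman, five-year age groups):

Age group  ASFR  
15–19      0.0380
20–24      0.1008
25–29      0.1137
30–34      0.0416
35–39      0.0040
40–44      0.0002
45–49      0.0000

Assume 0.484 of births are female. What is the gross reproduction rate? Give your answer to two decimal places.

Proportion female at birth = 0.484.
Sum of ASFRs = 0.0380 + 0.1008 + 0.1137 + 0.0416 + 0.0040 + 0.0002 + 0.0000 = 0.2983
TFR = 5 × 0.2983 = 1.4915
GRR = 0.484 × 1.4915 = 0.72189

0.72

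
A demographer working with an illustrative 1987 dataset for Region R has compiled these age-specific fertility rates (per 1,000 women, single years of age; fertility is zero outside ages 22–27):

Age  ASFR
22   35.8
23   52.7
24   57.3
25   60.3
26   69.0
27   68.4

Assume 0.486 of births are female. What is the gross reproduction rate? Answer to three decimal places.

Proportion female at birth = 0.486.
Sum of ASFRs = 35.8 + 52.7 + 57.3 + 60.3 + 69.0 + 68.4 = 343.5
TFR = 343.5 / 1000 = 0.3435
GRR = 0.486 × 0.3435 = 0.16694

0.167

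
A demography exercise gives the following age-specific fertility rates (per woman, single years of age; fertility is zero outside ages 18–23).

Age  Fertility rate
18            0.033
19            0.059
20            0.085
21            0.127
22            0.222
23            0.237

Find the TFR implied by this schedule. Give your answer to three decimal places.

0.763

Sum of ASFRs = 0.033 + 0.059 + 0.085 + 0.127 + 0.222 + 0.237 = 0.763
TFR = 0.763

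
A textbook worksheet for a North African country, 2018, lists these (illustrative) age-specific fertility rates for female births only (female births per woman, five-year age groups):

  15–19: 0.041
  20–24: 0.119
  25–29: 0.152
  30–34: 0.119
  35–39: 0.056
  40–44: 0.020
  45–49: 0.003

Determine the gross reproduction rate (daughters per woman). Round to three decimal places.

Sum of female ASFRs = 0.041 + 0.119 + 0.152 + 0.119 + 0.056 + 0.020 + 0.003 = 0.510
GRR = 5 × 0.510 = 2.55

2.550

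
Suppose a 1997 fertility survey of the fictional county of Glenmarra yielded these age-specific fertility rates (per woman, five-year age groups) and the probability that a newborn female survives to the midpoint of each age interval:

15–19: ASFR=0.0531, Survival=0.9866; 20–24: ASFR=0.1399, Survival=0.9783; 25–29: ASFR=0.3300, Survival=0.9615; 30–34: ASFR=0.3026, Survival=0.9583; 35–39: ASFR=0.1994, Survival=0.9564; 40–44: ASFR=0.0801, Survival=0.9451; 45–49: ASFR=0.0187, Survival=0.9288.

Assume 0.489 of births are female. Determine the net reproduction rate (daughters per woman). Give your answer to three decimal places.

2.641

Proportion female at birth = 0.489.
Weighting each age-specific rate by interval width and survival:
  15–19: 5 × 0.0531 × 0.9866 = 0.26194
  20–24: 5 × 0.1399 × 0.9783 = 0.68432
  25–29: 5 × 0.3300 × 0.9615 = 1.58648
  30–34: 5 × 0.3026 × 0.9583 = 1.44991
  35–39: 5 × 0.1994 × 0.9564 = 0.95353
  40–44: 5 × 0.0801 × 0.9451 = 0.37851
  45–49: 5 × 0.0187 × 0.9288 = 0.08684
Sum = 5.40153
NRR = 0.489 × 5.40153 = 2.64135
With NRR above 1 the population is above replacement fertility.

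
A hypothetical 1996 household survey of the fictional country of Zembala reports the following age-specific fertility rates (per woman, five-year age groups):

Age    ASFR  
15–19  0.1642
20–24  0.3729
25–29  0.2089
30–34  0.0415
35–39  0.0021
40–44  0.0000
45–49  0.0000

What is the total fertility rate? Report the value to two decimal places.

3.95

Sum of ASFRs = 0.1642 + 0.3729 + 0.2089 + 0.0415 + 0.0021 + 0.0000 + 0.0000 = 0.7896
TFR = 5 × 0.7896 = 3.948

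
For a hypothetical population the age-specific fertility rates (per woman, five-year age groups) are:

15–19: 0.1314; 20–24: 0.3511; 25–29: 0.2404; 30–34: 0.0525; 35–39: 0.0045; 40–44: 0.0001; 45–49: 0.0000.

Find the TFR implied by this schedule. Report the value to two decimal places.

3.90

Sum of ASFRs = 0.1314 + 0.3511 + 0.2404 + 0.0525 + 0.0045 + 0.0001 + 0.0000 = 0.7800
TFR = 5 × 0.7800 = 3.9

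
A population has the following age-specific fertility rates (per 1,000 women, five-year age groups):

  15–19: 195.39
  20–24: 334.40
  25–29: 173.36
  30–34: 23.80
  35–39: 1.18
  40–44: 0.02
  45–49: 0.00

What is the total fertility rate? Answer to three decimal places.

3.641

Sum of ASFRs = 195.39 + 334.40 + 173.36 + 23.80 + 1.18 + 0.02 + 0.00 = 728.15
TFR = 5 × 728.15 / 1000 = 3.64075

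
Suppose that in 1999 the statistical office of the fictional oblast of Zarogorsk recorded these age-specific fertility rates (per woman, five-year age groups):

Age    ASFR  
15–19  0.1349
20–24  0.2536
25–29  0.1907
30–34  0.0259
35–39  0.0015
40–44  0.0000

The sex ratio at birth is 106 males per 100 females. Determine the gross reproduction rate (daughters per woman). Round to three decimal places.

Proportion female at birth = 100 / (100 + 106) = 0.48544.
Sum of ASFRs = 0.1349 + 0.2536 + 0.1907 + 0.0259 + 0.0015 + 0.0000 = 0.6066
TFR = 5 × 0.6066 = 3.033
GRR = 0.48544 × 3.033 = 1.47234

1.472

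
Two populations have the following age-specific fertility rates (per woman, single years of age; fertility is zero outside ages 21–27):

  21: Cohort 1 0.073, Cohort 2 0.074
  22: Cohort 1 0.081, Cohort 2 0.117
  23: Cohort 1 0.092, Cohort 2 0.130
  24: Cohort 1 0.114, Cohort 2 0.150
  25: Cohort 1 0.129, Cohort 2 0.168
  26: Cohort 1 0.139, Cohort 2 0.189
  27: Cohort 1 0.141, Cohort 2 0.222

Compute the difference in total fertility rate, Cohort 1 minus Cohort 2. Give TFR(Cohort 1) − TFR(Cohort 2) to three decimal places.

-0.281

Cohort 1:
  Sum of ASFRs = 0.073 + 0.081 + 0.092 + 0.114 + 0.129 + 0.139 + 0.141 = 0.769
  TFR = 0.769
Cohort 2:
  Sum of ASFRs = 0.074 + 0.117 + 0.130 + 0.150 + 0.168 + 0.189 + 0.222 = 1.050
  TFR = 1.05
Difference = 0.769 − 1.05 = -0.281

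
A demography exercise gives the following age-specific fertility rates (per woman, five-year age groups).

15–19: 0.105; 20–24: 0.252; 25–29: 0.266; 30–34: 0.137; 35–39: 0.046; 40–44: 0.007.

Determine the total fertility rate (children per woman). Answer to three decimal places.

4.065

Sum of ASFRs = 0.105 + 0.252 + 0.266 + 0.137 + 0.046 + 0.007 = 0.813
TFR = 5 × 0.813 = 4.065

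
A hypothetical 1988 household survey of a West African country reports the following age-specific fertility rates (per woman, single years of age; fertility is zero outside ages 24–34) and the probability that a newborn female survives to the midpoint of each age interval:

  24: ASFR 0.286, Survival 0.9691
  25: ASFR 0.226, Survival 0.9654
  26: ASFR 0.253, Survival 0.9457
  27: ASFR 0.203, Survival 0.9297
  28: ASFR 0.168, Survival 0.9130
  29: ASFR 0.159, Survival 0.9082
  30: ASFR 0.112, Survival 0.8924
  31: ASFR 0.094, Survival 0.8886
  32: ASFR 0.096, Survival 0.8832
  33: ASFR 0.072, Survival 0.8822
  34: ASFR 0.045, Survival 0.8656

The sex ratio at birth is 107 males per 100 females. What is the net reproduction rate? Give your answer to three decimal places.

Proportion female at birth = 100 / (100 + 107) = 0.48309.
Weighting each age-specific rate by interval width and survival:
  24: 1 × 0.286 × 0.9691 = 0.27716
  25: 1 × 0.226 × 0.9654 = 0.21818
  26: 1 × 0.253 × 0.9457 = 0.23926
  27: 1 × 0.203 × 0.9297 = 0.18873
  28: 1 × 0.168 × 0.9130 = 0.15338
  29: 1 × 0.159 × 0.9082 = 0.14440
  30: 1 × 0.112 × 0.8924 = 0.09995
  31: 1 × 0.094 × 0.8886 = 0.08353
  32: 1 × 0.096 × 0.8832 = 0.08479
  33: 1 × 0.072 × 0.8822 = 0.06352
  34: 1 × 0.045 × 0.8656 = 0.03895
Sum = 1.59185
NRR = 0.48309 × 1.59185 = 0.76901
NRR < 1, so the cohort does not fully replace itself.

0.769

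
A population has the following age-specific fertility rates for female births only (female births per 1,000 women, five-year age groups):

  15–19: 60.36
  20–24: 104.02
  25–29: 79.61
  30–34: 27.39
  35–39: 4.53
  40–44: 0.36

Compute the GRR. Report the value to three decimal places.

Sum of female ASFRs = 60.36 + 104.02 + 79.61 + 27.39 + 4.53 + 0.36 = 276.27
GRR = 5 × 276.27 / 1000 = 1.38135

1.381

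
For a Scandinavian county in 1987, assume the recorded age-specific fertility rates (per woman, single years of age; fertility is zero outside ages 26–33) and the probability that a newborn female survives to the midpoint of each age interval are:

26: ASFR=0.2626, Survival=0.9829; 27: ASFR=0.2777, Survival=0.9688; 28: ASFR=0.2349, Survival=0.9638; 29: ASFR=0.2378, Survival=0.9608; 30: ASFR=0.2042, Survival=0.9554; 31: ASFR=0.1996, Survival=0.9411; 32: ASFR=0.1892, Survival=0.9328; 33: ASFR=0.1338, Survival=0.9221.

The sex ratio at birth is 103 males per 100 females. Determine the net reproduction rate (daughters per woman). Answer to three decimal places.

0.820

Proportion female at birth = 100 / (100 + 103) = 0.49261.
Weighting each age-specific rate by interval width and survival:
  26: 1 × 0.2626 × 0.9829 = 0.25811
  27: 1 × 0.2777 × 0.9688 = 0.26904
  28: 1 × 0.2349 × 0.9638 = 0.22640
  29: 1 × 0.2378 × 0.9608 = 0.22848
  30: 1 × 0.2042 × 0.9554 = 0.19509
  31: 1 × 0.1996 × 0.9411 = 0.18784
  32: 1 × 0.1892 × 0.9328 = 0.17649
  33: 1 × 0.1338 × 0.9221 = 0.12338
Sum = 1.66483
NRR = 0.49261 × 1.66483 = 0.82011
With NRR below 1 the population is below replacement fertility.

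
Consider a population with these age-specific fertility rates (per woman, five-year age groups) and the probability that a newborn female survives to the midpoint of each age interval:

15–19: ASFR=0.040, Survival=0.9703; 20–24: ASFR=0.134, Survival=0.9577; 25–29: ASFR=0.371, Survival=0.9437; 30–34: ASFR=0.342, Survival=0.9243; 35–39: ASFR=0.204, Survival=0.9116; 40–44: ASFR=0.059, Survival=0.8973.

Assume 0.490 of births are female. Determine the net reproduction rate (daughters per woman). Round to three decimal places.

2.627

Proportion female at birth = 0.490.
Each age group contributes 5 × ASFR × survival:
  15–19: 5 × 0.040 × 0.9703 = 0.19406
  20–24: 5 × 0.134 × 0.9577 = 0.64166
  25–29: 5 × 0.371 × 0.9437 = 1.75056
  30–34: 5 × 0.342 × 0.9243 = 1.58055
  35–39: 5 × 0.204 × 0.9116 = 0.92983
  40–44: 5 × 0.059 × 0.8973 = 0.26470
Sum = 5.36136
NRR = 0.490 × 5.36136 = 2.62707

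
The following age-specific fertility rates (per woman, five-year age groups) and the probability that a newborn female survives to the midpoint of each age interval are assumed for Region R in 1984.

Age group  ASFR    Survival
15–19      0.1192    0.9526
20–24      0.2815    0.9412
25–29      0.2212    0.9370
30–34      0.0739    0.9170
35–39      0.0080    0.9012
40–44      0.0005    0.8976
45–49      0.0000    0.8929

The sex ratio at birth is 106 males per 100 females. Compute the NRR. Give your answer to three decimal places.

Proportion female at birth = 100 / (100 + 106) = 0.48544.
Survival-weighted fertility by age (5·fₓ·Sₓ):
  15–19: 5 × 0.1192 × 0.9526 = 0.56775
  20–24: 5 × 0.2815 × 0.9412 = 1.32474
  25–29: 5 × 0.2212 × 0.9370 = 1.03632
  30–34: 5 × 0.0739 × 0.9170 = 0.33883
  35–39: 5 × 0.0080 × 0.9012 = 0.03605
  40–44: 5 × 0.0005 × 0.8976 = 0.00224
  45–49: 5 × 0.0000 × 0.8929 = 0.00000
Sum = 3.30593
NRR = 0.48544 × 3.30593 = 1.60483
NRR > 1, so each generation more than replaces itself.

1.605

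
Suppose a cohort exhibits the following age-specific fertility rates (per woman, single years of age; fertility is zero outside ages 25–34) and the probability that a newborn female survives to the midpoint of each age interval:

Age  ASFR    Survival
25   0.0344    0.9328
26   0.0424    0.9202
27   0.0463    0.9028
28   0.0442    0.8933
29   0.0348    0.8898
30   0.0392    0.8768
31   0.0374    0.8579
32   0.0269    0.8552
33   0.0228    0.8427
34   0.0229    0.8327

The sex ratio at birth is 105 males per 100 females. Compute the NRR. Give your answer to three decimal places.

Proportion female at birth = 100 / (100 + 105) = 0.48780.
Each age group contributes 1 × ASFR × survival:
  25: 1 × 0.0344 × 0.9328 = 0.03209
  26: 1 × 0.0424 × 0.9202 = 0.03902
  27: 1 × 0.0463 × 0.9028 = 0.04180
  28: 1 × 0.0442 × 0.8933 = 0.03948
  29: 1 × 0.0348 × 0.8898 = 0.03097
  30: 1 × 0.0392 × 0.8768 = 0.03437
  31: 1 × 0.0374 × 0.8579 = 0.03209
  32: 1 × 0.0269 × 0.8552 = 0.02300
  33: 1 × 0.0228 × 0.8427 = 0.01921
  34: 1 × 0.0229 × 0.8327 = 0.01907
Sum = 0.31110
NRR = 0.48780 × 0.31110 = 0.15175

0.152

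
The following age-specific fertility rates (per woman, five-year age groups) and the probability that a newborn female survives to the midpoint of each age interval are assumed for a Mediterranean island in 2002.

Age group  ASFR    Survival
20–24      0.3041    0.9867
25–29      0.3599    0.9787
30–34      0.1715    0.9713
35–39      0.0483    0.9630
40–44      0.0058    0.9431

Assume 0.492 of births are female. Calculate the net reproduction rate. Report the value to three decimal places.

2.142

Proportion female at birth = 0.492.
Weighting each age-specific rate by interval width and survival:
  20–24: 5 × 0.3041 × 0.9867 = 1.50028
  25–29: 5 × 0.3599 × 0.9787 = 1.76117
  30–34: 5 × 0.1715 × 0.9713 = 0.83289
  35–39: 5 × 0.0483 × 0.9630 = 0.23256
  40–44: 5 × 0.0058 × 0.9431 = 0.02735
Sum = 4.35425
NRR = 0.492 × 4.35425 = 2.14229
With NRR above 1 the population is above replacement fertility.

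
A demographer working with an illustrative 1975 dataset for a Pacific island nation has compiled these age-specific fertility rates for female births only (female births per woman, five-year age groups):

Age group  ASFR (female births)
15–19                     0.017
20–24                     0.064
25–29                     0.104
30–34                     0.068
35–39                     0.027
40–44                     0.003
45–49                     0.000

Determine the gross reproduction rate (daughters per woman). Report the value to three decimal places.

1.415

Sum of female ASFRs = 0.017 + 0.064 + 0.104 + 0.068 + 0.027 + 0.003 + 0.000 = 0.283
GRR = 5 × 0.283 = 1.415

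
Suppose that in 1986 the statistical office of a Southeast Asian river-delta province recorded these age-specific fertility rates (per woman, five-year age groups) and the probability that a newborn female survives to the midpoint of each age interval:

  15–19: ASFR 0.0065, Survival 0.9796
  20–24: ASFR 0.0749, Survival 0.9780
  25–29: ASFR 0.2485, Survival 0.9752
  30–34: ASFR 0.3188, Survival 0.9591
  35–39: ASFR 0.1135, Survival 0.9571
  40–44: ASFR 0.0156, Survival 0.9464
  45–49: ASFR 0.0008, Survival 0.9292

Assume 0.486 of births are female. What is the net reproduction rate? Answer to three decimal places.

1.827

Proportion female at birth = 0.486.
Each age group contributes 5 × ASFR × survival:
  15–19: 5 × 0.0065 × 0.9796 = 0.03184
  20–24: 5 × 0.0749 × 0.9780 = 0.36626
  25–29: 5 × 0.2485 × 0.9752 = 1.21169
  30–34: 5 × 0.3188 × 0.9591 = 1.52881
  35–39: 5 × 0.1135 × 0.9571 = 0.54315
  40–44: 5 × 0.0156 × 0.9464 = 0.07382
  45–49: 5 × 0.0008 × 0.9292 = 0.00372
Sum = 3.75929
NRR = 0.486 × 3.75929 = 1.82701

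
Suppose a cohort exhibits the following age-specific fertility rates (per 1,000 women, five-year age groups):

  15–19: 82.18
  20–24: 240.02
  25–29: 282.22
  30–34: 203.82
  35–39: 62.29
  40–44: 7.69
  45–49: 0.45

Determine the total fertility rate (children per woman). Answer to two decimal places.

Sum of ASFRs = 82.18 + 240.02 + 282.22 + 203.82 + 62.29 + 7.69 + 0.45 = 878.67
TFR = 5 × 878.67 / 1000 = 4.39335

4.39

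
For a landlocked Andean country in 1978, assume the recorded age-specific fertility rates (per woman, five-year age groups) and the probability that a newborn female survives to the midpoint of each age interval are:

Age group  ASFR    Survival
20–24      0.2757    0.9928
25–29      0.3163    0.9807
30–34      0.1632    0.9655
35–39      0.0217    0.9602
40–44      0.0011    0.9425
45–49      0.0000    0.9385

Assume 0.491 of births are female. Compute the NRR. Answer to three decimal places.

1.874

Proportion female at birth = 0.491.
Survival-weighted fertility by age (5·fₓ·Sₓ):
  20–24: 5 × 0.2757 × 0.9928 = 1.36857
  25–29: 5 × 0.3163 × 0.9807 = 1.55098
  30–34: 5 × 0.1632 × 0.9655 = 0.78785
  35–39: 5 × 0.0217 × 0.9602 = 0.10418
  40–44: 5 × 0.0011 × 0.9425 = 0.00518
  45–49: 5 × 0.0000 × 0.9385 = 0.00000
Sum = 3.81676
NRR = 0.491 × 3.81676 = 1.87403
With NRR above 1 the population is above replacement fertility.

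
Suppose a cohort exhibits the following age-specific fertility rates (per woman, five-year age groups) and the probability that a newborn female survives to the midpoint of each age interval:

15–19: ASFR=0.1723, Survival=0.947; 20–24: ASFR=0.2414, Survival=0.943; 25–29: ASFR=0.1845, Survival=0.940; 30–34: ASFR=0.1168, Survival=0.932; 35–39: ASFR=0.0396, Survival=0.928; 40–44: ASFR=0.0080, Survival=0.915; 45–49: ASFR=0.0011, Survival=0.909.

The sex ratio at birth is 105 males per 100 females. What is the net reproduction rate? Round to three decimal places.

1.752

Proportion female at birth = 100 / (100 + 105) = 0.48780.
Weighting each age-specific rate by interval width and survival:
  15–19: 5 × 0.1723 × 0.947 = 0.81584
  20–24: 5 × 0.2414 × 0.943 = 1.13820
  25–29: 5 × 0.1845 × 0.940 = 0.86715
  30–34: 5 × 0.1168 × 0.932 = 0.54429
  35–39: 5 × 0.0396 × 0.928 = 0.18374
  40–44: 5 × 0.0080 × 0.915 = 0.03660
  45–49: 5 × 0.0011 × 0.909 = 0.00500
Sum = 3.59082
NRR = 0.48780 × 3.59082 = 1.75160
With NRR above 1 the population is above replacement fertility.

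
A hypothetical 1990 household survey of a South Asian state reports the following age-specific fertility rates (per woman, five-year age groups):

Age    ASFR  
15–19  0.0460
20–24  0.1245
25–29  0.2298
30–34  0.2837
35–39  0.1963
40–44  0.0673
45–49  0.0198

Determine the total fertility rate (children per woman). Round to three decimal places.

4.837

Sum of ASFRs = 0.0460 + 0.1245 + 0.2298 + 0.2837 + 0.1963 + 0.0673 + 0.0198 = 0.9674
TFR = 5 × 0.9674 = 4.837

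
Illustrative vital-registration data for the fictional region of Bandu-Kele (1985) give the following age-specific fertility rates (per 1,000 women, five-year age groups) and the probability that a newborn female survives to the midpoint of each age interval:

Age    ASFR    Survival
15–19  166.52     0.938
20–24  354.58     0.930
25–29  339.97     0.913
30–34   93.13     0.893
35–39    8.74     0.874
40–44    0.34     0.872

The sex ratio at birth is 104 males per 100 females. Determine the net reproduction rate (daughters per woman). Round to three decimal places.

Proportion female at birth = 100 / (100 + 104) = 0.49020.
Per-age-group product (5 × ASFR × survival probability):
  15–19: 5 × 166.52/1000 × 0.938 = 0.78098
  20–24: 5 × 354.58/1000 × 0.930 = 1.64880
  25–29: 5 × 339.97/1000 × 0.913 = 1.55196
  30–34: 5 × 93.13/1000 × 0.893 = 0.41583
  35–39: 5 × 8.74/1000 × 0.874 = 0.03819
  40–44: 5 × 0.34/1000 × 0.872 = 0.00148
Sum = 4.43724
NRR = 0.49020 × 4.43724 = 2.17514

2.175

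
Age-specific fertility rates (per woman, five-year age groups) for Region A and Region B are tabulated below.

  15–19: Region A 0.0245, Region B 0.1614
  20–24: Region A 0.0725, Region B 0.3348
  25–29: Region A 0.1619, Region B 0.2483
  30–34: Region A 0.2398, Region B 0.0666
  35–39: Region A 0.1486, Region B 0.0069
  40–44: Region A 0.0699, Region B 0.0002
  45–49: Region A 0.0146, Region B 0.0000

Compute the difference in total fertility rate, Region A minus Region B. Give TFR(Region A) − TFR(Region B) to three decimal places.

Region A:
  Sum of ASFRs = 0.0245 + 0.0725 + 0.1619 + 0.2398 + 0.1486 + 0.0699 + 0.0146 = 0.7318
  TFR = 5 × 0.7318 = 3.659
Region B:
  Sum of ASFRs = 0.1614 + 0.3348 + 0.2483 + 0.0666 + 0.0069 + 0.0002 + 0.0000 = 0.8182
  TFR = 5 × 0.8182 = 4.091
Difference = 3.659 − 4.091 = -0.432

-0.432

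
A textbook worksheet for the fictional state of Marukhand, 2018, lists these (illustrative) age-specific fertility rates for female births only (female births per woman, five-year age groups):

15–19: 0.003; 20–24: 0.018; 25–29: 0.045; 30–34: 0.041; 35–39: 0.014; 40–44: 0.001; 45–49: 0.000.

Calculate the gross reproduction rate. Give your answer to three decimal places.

Sum of female ASFRs = 0.003 + 0.018 + 0.045 + 0.041 + 0.014 + 0.001 + 0.000 = 0.122
GRR = 5 × 0.122 = 0.61

0.610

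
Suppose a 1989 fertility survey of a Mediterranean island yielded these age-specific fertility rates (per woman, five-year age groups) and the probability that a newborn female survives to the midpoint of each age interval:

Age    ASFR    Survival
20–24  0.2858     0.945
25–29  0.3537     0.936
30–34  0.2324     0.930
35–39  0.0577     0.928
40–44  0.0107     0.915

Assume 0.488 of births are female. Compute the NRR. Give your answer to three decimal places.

2.149

Proportion female at birth = 0.488.
Survival-weighted fertility by age (5·fₓ·Sₓ):
  20–24: 5 × 0.2858 × 0.945 = 1.35041
  25–29: 5 × 0.3537 × 0.936 = 1.65532
  30–34: 5 × 0.2324 × 0.930 = 1.08066
  35–39: 5 × 0.0577 × 0.928 = 0.26773
  40–44: 5 × 0.0107 × 0.915 = 0.04895
Sum = 4.40307
NRR = 0.488 × 4.40307 = 2.14870
NRR > 1, so each generation more than replaces itself.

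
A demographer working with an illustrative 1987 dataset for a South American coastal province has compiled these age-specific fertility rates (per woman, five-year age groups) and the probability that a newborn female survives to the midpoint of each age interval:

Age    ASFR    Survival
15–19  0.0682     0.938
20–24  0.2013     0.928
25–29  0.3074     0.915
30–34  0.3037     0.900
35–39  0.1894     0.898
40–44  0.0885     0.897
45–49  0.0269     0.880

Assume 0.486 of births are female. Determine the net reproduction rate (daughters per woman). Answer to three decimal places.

2.621

Proportion female at birth = 0.486.
Per-age-group product (5 × ASFR × survival probability):
  15–19: 5 × 0.0682 × 0.938 = 0.31986
  20–24: 5 × 0.2013 × 0.928 = 0.93403
  25–29: 5 × 0.3074 × 0.915 = 1.40636
  30–34: 5 × 0.3037 × 0.900 = 1.36665
  35–39: 5 × 0.1894 × 0.898 = 0.85041
  40–44: 5 × 0.0885 × 0.897 = 0.39692
  45–49: 5 × 0.0269 × 0.880 = 0.11836
Sum = 5.39259
NRR = 0.486 × 5.39259 = 2.62080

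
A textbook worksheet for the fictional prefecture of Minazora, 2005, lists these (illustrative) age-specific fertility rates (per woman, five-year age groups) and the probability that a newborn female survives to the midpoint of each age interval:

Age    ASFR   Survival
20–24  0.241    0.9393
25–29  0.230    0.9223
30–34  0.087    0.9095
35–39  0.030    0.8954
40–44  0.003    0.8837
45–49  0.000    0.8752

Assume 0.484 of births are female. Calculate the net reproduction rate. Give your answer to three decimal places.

Proportion female at birth = 0.484.
Survival-weighted fertility by age (5·fₓ·Sₓ):
  20–24: 5 × 0.241 × 0.9393 = 1.13186
  25–29: 5 × 0.230 × 0.9223 = 1.06065
  30–34: 5 × 0.087 × 0.9095 = 0.39563
  35–39: 5 × 0.030 × 0.8954 = 0.13431
  40–44: 5 × 0.003 × 0.8837 = 0.01326
  45–49: 5 × 0.000 × 0.8752 = 0.00000
Sum = 2.73571
NRR = 0.484 × 2.73571 = 1.32408

1.324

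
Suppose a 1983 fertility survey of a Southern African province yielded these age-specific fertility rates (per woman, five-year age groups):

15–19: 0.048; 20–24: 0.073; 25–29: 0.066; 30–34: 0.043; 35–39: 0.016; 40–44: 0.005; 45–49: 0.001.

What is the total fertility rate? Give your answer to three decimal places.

1.260

Sum of ASFRs = 0.048 + 0.073 + 0.066 + 0.043 + 0.016 + 0.005 + 0.001 = 0.252
TFR = 5 × 0.252 = 1.26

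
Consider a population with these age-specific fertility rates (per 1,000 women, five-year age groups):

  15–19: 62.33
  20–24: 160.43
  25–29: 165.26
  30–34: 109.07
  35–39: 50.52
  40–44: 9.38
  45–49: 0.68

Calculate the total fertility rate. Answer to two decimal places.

Sum of ASFRs = 62.33 + 160.43 + 165.26 + 109.07 + 50.52 + 9.38 + 0.68 = 557.67
TFR = 5 × 557.67 / 1000 = 2.78835

2.79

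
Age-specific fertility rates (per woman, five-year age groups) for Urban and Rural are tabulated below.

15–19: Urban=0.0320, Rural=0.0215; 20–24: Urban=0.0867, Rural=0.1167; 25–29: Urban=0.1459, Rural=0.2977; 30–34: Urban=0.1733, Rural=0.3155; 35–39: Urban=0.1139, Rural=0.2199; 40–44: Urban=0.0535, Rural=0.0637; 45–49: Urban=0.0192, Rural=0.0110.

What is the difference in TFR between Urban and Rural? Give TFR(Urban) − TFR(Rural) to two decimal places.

-2.11

Urban:
  Sum of ASFRs = 0.0320 + 0.0867 + 0.1459 + 0.1733 + 0.1139 + 0.0535 + 0.0192 = 0.6245
  TFR = 5 × 0.6245 = 3.1225
Rural:
  Sum of ASFRs = 0.0215 + 0.1167 + 0.2977 + 0.3155 + 0.2199 + 0.0637 + 0.0110 = 1.0460
  TFR = 5 × 1.0460 = 5.23
Difference = 3.1225 − 5.23 = -2.1075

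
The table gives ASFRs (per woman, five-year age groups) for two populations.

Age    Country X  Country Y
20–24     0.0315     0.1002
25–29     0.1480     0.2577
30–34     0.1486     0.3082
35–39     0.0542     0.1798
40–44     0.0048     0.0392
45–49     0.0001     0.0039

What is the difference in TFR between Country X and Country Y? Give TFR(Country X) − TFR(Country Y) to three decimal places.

Country X:
  Sum of ASFRs = 0.0315 + 0.1480 + 0.1486 + 0.0542 + 0.0048 + 0.0001 = 0.3872
  TFR = 5 × 0.3872 = 1.936
Country Y:
  Sum of ASFRs = 0.1002 + 0.2577 + 0.3082 + 0.1798 + 0.0392 + 0.0039 = 0.8890
  TFR = 5 × 0.8890 = 4.445
Difference = 1.936 − 4.445 = -2.509

-2.509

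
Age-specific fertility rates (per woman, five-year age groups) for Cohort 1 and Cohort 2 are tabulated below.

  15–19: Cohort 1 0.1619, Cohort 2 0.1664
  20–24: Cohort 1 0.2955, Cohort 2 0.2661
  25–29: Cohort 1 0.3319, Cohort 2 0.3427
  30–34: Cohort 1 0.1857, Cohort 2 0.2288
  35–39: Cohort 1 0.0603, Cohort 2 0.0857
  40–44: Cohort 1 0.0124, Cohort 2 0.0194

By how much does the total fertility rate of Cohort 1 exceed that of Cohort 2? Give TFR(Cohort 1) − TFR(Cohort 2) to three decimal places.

-0.307

Cohort 1:
  Sum of ASFRs = 0.1619 + 0.2955 + 0.3319 + 0.1857 + 0.0603 + 0.0124 = 1.0477
  TFR = 5 × 1.0477 = 5.2385
Cohort 2:
  Sum of ASFRs = 0.1664 + 0.2661 + 0.3427 + 0.2288 + 0.0857 + 0.0194 = 1.1091
  TFR = 5 × 1.1091 = 5.5455
Difference = 5.2385 − 5.5455 = -0.307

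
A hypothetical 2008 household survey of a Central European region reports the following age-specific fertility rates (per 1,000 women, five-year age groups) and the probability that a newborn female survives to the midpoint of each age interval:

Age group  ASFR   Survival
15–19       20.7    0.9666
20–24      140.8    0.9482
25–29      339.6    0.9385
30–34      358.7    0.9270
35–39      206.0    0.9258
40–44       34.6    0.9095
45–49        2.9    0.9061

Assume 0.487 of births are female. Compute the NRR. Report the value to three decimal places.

2.507

Proportion female at birth = 0.487.
Weighting each age-specific rate by interval width and survival:
  15–19: 5 × 20.7/1000 × 0.9666 = 0.10004
  20–24: 5 × 140.8/1000 × 0.9482 = 0.66753
  25–29: 5 × 339.6/1000 × 0.9385 = 1.59357
  30–34: 5 × 358.7/1000 × 0.9270 = 1.66257
  35–39: 5 × 206.0/1000 × 0.9258 = 0.95357
  40–44: 5 × 34.6/1000 × 0.9095 = 0.15734
  45–49: 5 × 2.9/1000 × 0.9061 = 0.01314
Sum = 5.14776
NRR = 0.487 × 5.14776 = 2.50696
With NRR above 1 the population is above replacement fertility.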